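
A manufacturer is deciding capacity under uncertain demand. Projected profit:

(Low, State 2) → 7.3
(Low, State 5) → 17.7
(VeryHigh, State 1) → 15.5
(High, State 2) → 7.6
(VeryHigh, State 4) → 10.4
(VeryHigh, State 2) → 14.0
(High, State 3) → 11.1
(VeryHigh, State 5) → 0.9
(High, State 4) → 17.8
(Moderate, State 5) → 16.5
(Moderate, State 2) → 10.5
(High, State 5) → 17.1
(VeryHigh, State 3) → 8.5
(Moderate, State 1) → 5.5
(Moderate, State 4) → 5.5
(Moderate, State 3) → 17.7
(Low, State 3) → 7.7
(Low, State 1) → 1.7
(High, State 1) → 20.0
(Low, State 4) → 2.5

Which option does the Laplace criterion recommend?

Row averages: Low=7.38, Moderate=11.14, High=14.72, VeryHigh=9.86
Highest average = 14.72 → High.

High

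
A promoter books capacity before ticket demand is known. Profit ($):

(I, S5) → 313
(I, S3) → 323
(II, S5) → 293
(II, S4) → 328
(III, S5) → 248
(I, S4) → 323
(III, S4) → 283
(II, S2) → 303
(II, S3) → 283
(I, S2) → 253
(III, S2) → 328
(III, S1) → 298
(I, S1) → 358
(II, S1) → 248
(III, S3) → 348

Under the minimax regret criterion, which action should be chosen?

III

Column bests: S1=358, S2=328, S3=348, S4=328, S5=313.
I regrets: 0, 75, 25, 5, 0 → max 75
II regrets: 110, 25, 65, 0, 20 → max 110
III regrets: 60, 0, 0, 45, 65 → max 65
Smallest max regret = 65 → III.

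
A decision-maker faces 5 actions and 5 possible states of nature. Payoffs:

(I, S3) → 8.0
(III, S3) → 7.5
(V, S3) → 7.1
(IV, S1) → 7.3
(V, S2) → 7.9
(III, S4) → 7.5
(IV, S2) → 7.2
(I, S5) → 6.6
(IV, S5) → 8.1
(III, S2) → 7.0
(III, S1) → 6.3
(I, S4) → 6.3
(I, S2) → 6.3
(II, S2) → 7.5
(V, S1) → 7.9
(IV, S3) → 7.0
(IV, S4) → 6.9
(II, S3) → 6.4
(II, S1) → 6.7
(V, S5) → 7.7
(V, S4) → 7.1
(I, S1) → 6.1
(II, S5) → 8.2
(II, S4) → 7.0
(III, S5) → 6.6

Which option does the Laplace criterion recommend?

Row averages: I=6.66, II=7.16, III=6.98, IV=7.3, V=7.54
Highest average = 7.54 → V.

V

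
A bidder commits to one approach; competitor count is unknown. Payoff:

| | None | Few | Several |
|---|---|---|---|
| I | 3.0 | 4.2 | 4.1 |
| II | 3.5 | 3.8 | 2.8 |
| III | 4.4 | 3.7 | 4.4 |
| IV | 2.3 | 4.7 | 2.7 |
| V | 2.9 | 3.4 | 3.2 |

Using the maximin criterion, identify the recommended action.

Row minima: I=3.0, II=2.8, III=3.7, IV=2.3, V=2.9
Best worst-case = 3.7 → III.

III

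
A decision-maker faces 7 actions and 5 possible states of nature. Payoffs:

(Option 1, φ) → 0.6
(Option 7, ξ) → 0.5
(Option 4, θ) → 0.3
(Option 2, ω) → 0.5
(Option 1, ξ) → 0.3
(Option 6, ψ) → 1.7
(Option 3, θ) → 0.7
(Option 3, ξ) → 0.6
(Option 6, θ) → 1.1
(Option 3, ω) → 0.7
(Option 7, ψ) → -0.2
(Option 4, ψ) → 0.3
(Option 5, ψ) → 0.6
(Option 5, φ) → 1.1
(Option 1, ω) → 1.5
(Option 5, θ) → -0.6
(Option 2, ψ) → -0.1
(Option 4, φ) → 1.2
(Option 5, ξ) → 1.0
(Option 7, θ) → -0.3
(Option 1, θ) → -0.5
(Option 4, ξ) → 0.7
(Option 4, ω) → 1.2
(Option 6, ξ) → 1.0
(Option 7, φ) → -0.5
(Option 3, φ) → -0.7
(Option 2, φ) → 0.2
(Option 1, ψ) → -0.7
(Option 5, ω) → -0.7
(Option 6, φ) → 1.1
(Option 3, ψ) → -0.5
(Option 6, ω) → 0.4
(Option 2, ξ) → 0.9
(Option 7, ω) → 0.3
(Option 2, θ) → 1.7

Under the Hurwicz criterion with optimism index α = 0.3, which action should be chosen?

Option 1: 0.3·1.5 + 0.7·(-0.7) = -0.04
Option 2: 0.3·1.7 + 0.7·(-0.1) = 0.44
Option 3: 0.3·0.7 + 0.7·(-0.7) = -0.28
Option 4: 0.3·1.2 + 0.7·0.3 = 0.57
Option 5: 0.3·1.1 + 0.7·(-0.7) = -0.16
Option 6: 0.3·1.7 + 0.7·0.4 = 0.79
Option 7: 0.3·0.5 + 0.7·(-0.5) = -0.2
Highest Hurwicz score = 0.79 → Option 6.

Option 6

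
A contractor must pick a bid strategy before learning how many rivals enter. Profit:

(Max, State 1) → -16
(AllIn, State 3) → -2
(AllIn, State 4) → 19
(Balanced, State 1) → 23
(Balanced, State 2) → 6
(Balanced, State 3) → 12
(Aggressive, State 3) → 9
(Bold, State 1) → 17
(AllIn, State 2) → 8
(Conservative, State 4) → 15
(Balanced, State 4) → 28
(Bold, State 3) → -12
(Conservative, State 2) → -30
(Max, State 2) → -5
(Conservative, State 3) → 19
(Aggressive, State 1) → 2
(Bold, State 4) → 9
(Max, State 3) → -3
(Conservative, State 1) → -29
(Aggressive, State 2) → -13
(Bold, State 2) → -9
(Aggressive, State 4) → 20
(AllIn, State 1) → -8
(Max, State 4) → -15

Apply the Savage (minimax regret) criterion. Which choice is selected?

Balanced

Column bests: State 1=23, State 2=8, State 3=19, State 4=28.
Conservative regrets: 52, 38, 0, 13 → max 52
Balanced regrets: 0, 2, 7, 0 → max 7
Aggressive regrets: 21, 21, 10, 8 → max 21
Bold regrets: 6, 17, 31, 19 → max 31
AllIn regrets: 31, 0, 21, 9 → max 31
Max regrets: 39, 13, 22, 43 → max 43
Smallest max regret = 7 → Balanced.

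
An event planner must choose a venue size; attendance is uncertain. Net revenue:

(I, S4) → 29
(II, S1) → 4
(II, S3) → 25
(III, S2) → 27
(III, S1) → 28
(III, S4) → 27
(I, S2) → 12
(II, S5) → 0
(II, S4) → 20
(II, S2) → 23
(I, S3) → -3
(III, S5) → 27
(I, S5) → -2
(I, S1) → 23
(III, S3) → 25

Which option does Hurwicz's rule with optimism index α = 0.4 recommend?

III

I: 0.4·29 + 0.6·(-3) = 9.8
II: 0.4·25 + 0.6·0 = 10
III: 0.4·28 + 0.6·25 = 26.2
Highest Hurwicz score = 26.2 → III.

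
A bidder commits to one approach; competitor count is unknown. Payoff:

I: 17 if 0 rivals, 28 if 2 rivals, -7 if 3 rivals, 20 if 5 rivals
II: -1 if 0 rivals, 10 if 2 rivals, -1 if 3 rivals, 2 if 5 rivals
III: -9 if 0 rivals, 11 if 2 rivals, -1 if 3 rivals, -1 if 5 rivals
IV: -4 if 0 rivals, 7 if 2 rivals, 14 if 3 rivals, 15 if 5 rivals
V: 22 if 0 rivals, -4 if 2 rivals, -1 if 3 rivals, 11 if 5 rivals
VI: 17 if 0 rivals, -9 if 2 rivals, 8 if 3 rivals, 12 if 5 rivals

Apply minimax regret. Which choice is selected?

I

Column bests: 0 rivals=22, 2 rivals=28, 3 rivals=14, 5 rivals=20.
I regrets: 5, 0, 21, 0 → max 21
II regrets: 23, 18, 15, 18 → max 23
III regrets: 31, 17, 15, 21 → max 31
IV regrets: 26, 21, 0, 5 → max 26
V regrets: 0, 32, 15, 9 → max 32
VI regrets: 5, 37, 6, 8 → max 37
Smallest max regret = 21 → I.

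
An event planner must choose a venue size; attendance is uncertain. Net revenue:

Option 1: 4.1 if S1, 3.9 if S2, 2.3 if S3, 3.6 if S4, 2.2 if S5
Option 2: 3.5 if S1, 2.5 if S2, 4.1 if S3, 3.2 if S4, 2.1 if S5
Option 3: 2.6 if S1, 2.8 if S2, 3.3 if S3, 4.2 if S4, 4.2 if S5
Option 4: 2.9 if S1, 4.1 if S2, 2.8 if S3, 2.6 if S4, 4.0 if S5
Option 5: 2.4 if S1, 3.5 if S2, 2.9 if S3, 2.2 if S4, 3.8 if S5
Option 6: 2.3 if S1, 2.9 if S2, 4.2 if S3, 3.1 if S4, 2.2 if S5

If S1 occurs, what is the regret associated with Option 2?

0.6

Best payoff under S1 is 4.1.
Regret = 4.1 − 3.5 = 0.6.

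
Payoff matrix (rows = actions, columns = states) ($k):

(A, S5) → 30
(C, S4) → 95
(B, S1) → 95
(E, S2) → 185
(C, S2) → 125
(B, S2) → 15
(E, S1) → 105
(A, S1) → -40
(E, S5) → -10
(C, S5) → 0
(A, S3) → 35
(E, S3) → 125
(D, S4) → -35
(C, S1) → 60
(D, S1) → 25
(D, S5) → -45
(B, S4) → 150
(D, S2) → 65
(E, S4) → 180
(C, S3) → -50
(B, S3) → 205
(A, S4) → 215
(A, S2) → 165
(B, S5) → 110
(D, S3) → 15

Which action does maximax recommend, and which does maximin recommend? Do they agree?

Row maxima: A=215, B=205, C=125, D=65, E=185
Best best-case = 215 → A.
Row minima: A=-40, B=15, C=-50, D=-45, E=-10
Best worst-case = 15 → B.

maximax → A; maximin → B (disagree)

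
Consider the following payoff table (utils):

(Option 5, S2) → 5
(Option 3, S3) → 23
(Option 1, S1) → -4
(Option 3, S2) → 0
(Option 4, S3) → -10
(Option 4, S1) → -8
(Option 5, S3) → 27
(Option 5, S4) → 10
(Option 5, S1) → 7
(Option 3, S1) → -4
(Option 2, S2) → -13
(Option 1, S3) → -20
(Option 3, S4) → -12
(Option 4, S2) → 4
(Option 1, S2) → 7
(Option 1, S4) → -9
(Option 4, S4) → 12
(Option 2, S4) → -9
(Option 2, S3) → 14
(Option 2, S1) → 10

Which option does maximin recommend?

Row minima: Option 1=-20, Option 2=-13, Option 3=-12, Option 4=-10, Option 5=5
Best worst-case = 5 → Option 5.

Option 5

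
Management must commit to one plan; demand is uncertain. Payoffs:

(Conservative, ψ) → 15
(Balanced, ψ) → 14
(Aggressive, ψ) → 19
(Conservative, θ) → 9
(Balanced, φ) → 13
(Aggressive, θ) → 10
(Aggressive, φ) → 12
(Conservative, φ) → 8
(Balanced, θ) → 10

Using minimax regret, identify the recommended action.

Column bests: θ=10, φ=13, ψ=19.
Conservative regrets: 1, 5, 4 → max 5
Balanced regrets: 0, 0, 5 → max 5
Aggressive regrets: 0, 1, 0 → max 1
Smallest max regret = 1 → Aggressive.

Aggressive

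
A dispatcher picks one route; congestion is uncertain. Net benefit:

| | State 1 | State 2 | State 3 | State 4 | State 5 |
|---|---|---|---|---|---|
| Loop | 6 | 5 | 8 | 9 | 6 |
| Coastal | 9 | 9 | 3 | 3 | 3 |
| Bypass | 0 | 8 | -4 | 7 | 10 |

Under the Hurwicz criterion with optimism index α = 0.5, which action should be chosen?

Loop

Loop: 0.5·9 + 0.5·5 = 7
Coastal: 0.5·9 + 0.5·3 = 6
Bypass: 0.5·10 + 0.5·(-4) = 3
Highest Hurwicz score = 7 → Loop.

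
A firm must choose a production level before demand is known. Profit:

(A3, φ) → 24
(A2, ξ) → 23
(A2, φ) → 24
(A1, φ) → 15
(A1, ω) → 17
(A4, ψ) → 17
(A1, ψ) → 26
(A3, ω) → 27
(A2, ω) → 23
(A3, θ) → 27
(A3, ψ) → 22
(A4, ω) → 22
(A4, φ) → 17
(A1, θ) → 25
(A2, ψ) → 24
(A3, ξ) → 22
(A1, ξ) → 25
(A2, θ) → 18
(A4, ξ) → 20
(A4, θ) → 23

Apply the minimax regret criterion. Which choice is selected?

Column bests: θ=27, φ=24, ψ=26, ω=27, ξ=25.
A1 regrets: 2, 9, 0, 10, 0 → max 10
A2 regrets: 9, 0, 2, 4, 2 → max 9
A3 regrets: 0, 0, 4, 0, 3 → max 4
A4 regrets: 4, 7, 9, 5, 5 → max 9
Smallest max regret = 4 → A3.

A3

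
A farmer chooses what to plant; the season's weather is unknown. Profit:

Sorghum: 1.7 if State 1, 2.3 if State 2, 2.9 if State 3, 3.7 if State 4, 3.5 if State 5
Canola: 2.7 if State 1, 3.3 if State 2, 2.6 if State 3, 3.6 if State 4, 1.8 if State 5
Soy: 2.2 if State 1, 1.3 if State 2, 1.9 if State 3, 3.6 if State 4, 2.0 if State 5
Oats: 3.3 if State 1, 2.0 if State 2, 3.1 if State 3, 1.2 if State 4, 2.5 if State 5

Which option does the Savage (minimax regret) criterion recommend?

Column bests: State 1=3.3, State 2=3.3, State 3=3.1, State 4=3.7, State 5=3.5.
Sorghum regrets: 1.6, 1.0, 0.2, 0.0, 0.0 → max 1.6
Canola regrets: 0.6, 0.0, 0.5, 0.1, 1.7 → max 1.7
Soy regrets: 1.1, 2.0, 1.2, 0.1, 1.5 → max 2.0
Oats regrets: 0.0, 1.3, 0.0, 2.5, 1.0 → max 2.5
Smallest max regret = 1.6 → Sorghum.

Sorghum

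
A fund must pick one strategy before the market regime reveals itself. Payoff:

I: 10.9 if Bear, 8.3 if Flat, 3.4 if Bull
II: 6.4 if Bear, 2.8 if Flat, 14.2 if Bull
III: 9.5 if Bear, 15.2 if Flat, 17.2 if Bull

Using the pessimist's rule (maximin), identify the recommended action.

III

Row minima: I=3.4, II=2.8, III=9.5
Best worst-case = 9.5 → III.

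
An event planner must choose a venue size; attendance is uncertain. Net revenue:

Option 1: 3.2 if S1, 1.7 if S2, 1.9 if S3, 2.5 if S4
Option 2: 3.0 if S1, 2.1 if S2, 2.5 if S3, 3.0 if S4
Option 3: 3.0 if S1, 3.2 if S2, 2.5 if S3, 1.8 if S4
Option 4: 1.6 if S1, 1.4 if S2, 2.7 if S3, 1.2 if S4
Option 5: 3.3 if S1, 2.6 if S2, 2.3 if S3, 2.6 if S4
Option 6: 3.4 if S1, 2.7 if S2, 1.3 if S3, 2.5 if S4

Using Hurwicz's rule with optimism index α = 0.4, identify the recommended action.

Option 1: 0.4·3.2 + 0.6·1.7 = 2.3
Option 2: 0.4·3.0 + 0.6·2.1 = 2.46
Option 3: 0.4·3.2 + 0.6·1.8 = 2.36
Option 4: 0.4·2.7 + 0.6·1.2 = 1.8
Option 5: 0.4·3.3 + 0.6·2.3 = 2.7
Option 6: 0.4·3.4 + 0.6·1.3 = 2.14
Highest Hurwicz score = 2.7 → Option 5.

Option 5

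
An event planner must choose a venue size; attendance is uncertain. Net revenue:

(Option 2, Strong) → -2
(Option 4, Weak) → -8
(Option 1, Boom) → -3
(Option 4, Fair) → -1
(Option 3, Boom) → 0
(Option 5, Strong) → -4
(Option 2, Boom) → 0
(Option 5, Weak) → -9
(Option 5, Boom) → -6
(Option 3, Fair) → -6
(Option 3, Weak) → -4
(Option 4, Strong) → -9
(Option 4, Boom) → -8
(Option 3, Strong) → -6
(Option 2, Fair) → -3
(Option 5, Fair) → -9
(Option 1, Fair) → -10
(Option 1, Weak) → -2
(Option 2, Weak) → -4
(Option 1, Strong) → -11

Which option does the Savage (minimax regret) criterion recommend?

Column bests: Weak=-2, Fair=-1, Strong=-2, Boom=0.
Option 1 regrets: 0, 9, 9, 3 → max 9
Option 2 regrets: 2, 2, 0, 0 → max 2
Option 3 regrets: 2, 5, 4, 0 → max 5
Option 4 regrets: 6, 0, 7, 8 → max 8
Option 5 regrets: 7, 8, 2, 6 → max 8
Smallest max regret = 2 → Option 2.

Option 2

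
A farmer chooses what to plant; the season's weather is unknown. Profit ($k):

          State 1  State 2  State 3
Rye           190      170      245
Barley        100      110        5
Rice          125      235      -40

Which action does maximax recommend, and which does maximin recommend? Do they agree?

maximax → Rye; maximin → Rye (agree)

Row maxima: Rye=245, Barley=110, Rice=235
Best best-case = 245 → Rye.
Row minima: Rye=170, Barley=5, Rice=-40
Best worst-case = 170 → Rye.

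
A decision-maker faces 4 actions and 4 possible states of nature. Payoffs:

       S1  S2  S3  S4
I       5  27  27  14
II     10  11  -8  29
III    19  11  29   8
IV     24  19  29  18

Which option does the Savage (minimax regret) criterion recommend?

IV

Column bests: S1=24, S2=27, S3=29, S4=29.
I regrets: 19, 0, 2, 15 → max 19
II regrets: 14, 16, 37, 0 → max 37
III regrets: 5, 16, 0, 21 → max 21
IV regrets: 0, 8, 0, 11 → max 11
Smallest max regret = 11 → IV.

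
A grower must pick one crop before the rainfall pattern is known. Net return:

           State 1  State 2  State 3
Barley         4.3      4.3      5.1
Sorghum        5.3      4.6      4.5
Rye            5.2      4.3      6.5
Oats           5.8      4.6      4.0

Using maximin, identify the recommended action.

Sorghum

Row minima: Barley=4.3, Sorghum=4.5, Rye=4.3, Oats=4.0
Best worst-case = 4.5 → Sorghum.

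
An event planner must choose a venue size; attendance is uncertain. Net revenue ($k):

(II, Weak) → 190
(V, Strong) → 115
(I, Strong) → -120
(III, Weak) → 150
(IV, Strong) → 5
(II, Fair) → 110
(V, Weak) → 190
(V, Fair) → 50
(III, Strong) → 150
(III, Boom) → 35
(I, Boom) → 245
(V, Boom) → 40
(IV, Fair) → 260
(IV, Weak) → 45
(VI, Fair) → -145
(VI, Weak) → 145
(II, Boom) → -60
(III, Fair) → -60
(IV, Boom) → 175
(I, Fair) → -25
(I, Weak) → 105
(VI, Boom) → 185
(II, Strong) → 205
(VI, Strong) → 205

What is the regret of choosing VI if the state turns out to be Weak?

45

Best payoff under Weak is 190.
Regret = 190 − 145 = 45.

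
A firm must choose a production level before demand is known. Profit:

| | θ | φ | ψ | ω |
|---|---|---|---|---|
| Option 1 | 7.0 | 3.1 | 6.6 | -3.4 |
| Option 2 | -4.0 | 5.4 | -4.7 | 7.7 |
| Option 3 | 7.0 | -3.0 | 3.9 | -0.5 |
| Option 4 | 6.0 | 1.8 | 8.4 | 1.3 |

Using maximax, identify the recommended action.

Option 4

Row maxima: Option 1=7.0, Option 2=7.7, Option 3=7.0, Option 4=8.4
Best best-case = 8.4 → Option 4.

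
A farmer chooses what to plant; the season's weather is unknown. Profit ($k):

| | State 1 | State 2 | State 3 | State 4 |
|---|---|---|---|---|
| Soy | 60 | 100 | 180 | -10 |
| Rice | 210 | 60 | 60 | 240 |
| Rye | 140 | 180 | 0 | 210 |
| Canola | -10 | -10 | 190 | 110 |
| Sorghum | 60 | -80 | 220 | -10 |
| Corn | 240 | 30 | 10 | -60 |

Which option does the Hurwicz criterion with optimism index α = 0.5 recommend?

Soy: 0.5·180 + 0.5·(-10) = 85
Rice: 0.5·240 + 0.5·60 = 150
Rye: 0.5·210 + 0.5·0 = 105
Canola: 0.5·190 + 0.5·(-10) = 90
Sorghum: 0.5·220 + 0.5·(-80) = 70
Corn: 0.5·240 + 0.5·(-60) = 90
Highest Hurwicz score = 150 → Rice.

Rice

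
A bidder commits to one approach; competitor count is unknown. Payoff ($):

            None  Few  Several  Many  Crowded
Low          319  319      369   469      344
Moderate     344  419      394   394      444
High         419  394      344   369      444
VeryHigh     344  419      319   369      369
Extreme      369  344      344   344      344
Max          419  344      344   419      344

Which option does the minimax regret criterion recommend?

Column bests: None=419, Few=419, Several=394, Many=469, Crowded=444.
Low regrets: 100, 100, 25, 0, 100 → max 100
Moderate regrets: 75, 0, 0, 75, 0 → max 75
High regrets: 0, 25, 50, 100, 0 → max 100
VeryHigh regrets: 75, 0, 75, 100, 75 → max 100
Extreme regrets: 50, 75, 50, 125, 100 → max 125
Max regrets: 0, 75, 50, 50, 100 → max 100
Smallest max regret = 75 → Moderate.

Moderate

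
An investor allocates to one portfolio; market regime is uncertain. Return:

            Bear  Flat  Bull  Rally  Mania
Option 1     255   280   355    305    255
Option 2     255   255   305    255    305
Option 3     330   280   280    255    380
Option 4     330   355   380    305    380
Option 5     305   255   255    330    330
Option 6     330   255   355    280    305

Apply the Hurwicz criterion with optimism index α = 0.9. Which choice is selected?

Option 1: 0.9·355 + 0.1·255 = 345
Option 2: 0.9·305 + 0.1·255 = 300
Option 3: 0.9·380 + 0.1·255 = 367.5
Option 4: 0.9·380 + 0.1·305 = 372.5
Option 5: 0.9·330 + 0.1·255 = 322.5
Option 6: 0.9·355 + 0.1·255 = 345
Highest Hurwicz score = 372.5 → Option 4.

Option 4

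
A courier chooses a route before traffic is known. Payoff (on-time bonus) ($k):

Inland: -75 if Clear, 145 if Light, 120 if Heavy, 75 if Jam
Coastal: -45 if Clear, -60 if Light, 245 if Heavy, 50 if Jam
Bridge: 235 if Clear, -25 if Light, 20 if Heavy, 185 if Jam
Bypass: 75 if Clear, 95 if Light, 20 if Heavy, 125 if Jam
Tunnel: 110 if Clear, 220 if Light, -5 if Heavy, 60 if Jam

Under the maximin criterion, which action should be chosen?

Bypass

Row minima: Inland=-75, Coastal=-60, Bridge=-25, Bypass=20, Tunnel=-5
Best worst-case = 20 → Bypass.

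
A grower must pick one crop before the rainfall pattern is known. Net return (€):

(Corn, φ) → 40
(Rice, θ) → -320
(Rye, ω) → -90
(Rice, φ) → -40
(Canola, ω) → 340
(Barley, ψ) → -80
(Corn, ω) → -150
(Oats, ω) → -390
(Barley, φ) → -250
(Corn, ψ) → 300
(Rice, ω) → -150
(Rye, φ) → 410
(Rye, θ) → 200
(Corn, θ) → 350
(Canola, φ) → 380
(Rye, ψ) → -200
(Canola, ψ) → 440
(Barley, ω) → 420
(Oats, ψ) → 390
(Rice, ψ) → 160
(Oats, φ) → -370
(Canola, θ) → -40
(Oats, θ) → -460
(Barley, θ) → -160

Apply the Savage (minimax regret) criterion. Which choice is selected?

Column bests: θ=350, φ=410, ψ=440, ω=420.
Canola regrets: 390, 30, 0, 80 → max 390
Barley regrets: 510, 660, 520, 0 → max 660
Oats regrets: 810, 780, 50, 810 → max 810
Corn regrets: 0, 370, 140, 570 → max 570
Rye regrets: 150, 0, 640, 510 → max 640
Rice regrets: 670, 450, 280, 570 → max 670
Smallest max regret = 390 → Canola.

Canola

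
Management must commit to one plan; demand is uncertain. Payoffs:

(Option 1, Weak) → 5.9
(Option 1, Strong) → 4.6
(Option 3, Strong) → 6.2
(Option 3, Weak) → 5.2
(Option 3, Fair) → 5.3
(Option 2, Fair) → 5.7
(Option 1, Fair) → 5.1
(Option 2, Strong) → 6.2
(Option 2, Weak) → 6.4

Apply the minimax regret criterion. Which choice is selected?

Column bests: Weak=6.4, Fair=5.7, Strong=6.2.
Option 1 regrets: 0.5, 0.6, 1.6 → max 1.6
Option 2 regrets: 0.0, 0.0, 0.0 → max 0.0
Option 3 regrets: 1.2, 0.4, 0.0 → max 1.2
Smallest max regret = 0.0 → Option 2.

Option 2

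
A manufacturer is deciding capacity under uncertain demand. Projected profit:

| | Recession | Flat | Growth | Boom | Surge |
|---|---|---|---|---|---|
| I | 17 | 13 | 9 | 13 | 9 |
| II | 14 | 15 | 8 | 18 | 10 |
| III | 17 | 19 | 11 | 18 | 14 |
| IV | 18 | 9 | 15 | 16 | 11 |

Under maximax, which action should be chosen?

Row maxima: I=17, II=18, III=19, IV=18
Best best-case = 19 → III.

III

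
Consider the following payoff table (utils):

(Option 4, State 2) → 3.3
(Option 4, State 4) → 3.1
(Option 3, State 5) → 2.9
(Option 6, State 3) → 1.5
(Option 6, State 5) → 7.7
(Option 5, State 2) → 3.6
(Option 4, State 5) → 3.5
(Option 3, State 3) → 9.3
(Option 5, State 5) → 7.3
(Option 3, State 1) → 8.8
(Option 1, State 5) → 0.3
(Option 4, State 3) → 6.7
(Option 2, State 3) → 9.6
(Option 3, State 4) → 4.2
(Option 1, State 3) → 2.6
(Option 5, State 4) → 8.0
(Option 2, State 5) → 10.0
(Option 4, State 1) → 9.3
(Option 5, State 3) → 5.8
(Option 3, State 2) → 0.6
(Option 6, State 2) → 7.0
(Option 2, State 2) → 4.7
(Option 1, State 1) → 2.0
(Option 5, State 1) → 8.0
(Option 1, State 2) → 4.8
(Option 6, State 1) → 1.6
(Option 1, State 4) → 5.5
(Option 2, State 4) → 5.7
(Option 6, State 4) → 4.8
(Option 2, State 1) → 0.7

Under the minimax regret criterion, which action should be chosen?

Option 5

Column bests: State 1=9.3, State 2=7.0, State 3=9.6, State 4=8.0, State 5=10.0.
Option 1 regrets: 7.3, 2.2, 7.0, 2.5, 9.7 → max 9.7
Option 2 regrets: 8.6, 2.3, 0.0, 2.3, 0.0 → max 8.6
Option 3 regrets: 0.5, 6.4, 0.3, 3.8, 7.1 → max 7.1
Option 4 regrets: 0.0, 3.7, 2.9, 4.9, 6.5 → max 6.5
Option 5 regrets: 1.3, 3.4, 3.8, 0.0, 2.7 → max 3.8
Option 6 regrets: 7.7, 0.0, 8.1, 3.2, 2.3 → max 8.1
Smallest max regret = 3.8 → Option 5.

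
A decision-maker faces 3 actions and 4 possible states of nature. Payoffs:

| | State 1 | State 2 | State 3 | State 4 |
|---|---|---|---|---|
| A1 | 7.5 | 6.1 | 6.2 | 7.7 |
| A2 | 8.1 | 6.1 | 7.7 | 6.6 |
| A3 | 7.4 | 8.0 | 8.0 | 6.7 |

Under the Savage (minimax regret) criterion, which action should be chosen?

A3

Column bests: State 1=8.1, State 2=8.0, State 3=8.0, State 4=7.7.
A1 regrets: 0.6, 1.9, 1.8, 0.0 → max 1.9
A2 regrets: 0.0, 1.9, 0.3, 1.1 → max 1.9
A3 regrets: 0.7, 0.0, 0.0, 1.0 → max 1.0
Smallest max regret = 1.0 → A3.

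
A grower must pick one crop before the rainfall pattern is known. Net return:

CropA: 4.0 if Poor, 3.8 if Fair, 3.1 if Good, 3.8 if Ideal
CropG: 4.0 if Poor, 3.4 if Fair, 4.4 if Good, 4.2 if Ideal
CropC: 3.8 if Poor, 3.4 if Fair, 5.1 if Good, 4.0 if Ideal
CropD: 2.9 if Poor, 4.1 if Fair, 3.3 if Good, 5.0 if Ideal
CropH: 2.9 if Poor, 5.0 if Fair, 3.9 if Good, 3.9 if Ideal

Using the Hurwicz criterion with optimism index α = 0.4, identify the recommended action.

CropC

CropA: 0.4·4.0 + 0.6·3.1 = 3.46
CropG: 0.4·4.4 + 0.6·3.4 = 3.8
CropC: 0.4·5.1 + 0.6·3.4 = 4.08
CropD: 0.4·5.0 + 0.6·2.9 = 3.74
CropH: 0.4·5.0 + 0.6·2.9 = 3.74
Highest Hurwicz score = 4.08 → CropC.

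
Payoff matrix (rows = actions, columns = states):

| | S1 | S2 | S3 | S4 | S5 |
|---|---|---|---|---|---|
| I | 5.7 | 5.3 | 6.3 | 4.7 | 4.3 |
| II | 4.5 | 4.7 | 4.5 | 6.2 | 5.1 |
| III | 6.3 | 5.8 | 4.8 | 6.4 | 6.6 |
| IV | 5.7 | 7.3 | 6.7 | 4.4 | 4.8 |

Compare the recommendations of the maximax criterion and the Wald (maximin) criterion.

maximax → IV; maximin → III (disagree)

Row maxima: I=6.3, II=6.2, III=6.6, IV=7.3
Best best-case = 7.3 → IV.
Row minima: I=4.3, II=4.5, III=4.8, IV=4.4
Best worst-case = 4.8 → III.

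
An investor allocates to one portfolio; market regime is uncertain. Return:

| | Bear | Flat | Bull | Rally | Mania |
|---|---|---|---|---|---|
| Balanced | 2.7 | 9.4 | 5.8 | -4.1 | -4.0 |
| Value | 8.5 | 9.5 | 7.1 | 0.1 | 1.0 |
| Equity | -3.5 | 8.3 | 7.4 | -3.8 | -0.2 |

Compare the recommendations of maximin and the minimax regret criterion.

maximin → Value; minimax regret → Value (agree)

Row minima: Balanced=-4.1, Value=0.1, Equity=-3.8
Best worst-case = 0.1 → Value.
Column bests: Bear=8.5, Flat=9.5, Bull=7.4, Rally=0.1, Mania=1.0.
Balanced regrets: 5.8, 0.1, 1.6, 4.2, 5.0 → max 5.8
Value regrets: 0.0, 0.0, 0.3, 0.0, 0.0 → max 0.3
Equity regrets: 12.0, 1.2, 0.0, 3.9, 1.2 → max 12.0
Smallest max regret = 0.3 → Value.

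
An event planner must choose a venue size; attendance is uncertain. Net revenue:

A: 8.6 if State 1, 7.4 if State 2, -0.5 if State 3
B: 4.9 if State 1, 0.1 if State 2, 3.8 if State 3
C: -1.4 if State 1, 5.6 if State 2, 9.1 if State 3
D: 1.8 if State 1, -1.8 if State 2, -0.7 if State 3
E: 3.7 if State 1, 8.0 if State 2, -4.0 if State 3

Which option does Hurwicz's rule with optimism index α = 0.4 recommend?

A: 0.4·8.6 + 0.6·(-0.5) = 3.14
B: 0.4·4.9 + 0.6·0.1 = 2.02
C: 0.4·9.1 + 0.6·(-1.4) = 2.8
D: 0.4·1.8 + 0.6·(-1.8) = -0.36
E: 0.4·8.0 + 0.6·(-4.0) = 0.8
Highest Hurwicz score = 3.14 → A.

A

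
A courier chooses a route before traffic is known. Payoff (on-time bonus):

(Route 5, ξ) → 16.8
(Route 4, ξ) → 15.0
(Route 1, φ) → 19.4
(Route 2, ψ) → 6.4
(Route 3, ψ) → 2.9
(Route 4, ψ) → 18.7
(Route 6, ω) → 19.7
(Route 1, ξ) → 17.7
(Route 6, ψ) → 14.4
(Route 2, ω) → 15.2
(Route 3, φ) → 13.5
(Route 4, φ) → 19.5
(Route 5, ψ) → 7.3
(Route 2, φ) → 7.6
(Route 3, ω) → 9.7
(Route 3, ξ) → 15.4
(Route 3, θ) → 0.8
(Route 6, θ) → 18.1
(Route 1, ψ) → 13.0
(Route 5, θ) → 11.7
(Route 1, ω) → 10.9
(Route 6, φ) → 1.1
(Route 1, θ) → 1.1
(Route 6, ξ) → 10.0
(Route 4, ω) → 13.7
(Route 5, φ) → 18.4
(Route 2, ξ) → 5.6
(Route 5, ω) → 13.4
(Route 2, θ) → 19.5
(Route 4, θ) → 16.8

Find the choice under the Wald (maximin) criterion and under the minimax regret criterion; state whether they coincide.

Row minima: Route 1=1.1, Route 2=5.6, Route 3=0.8, Route 4=13.7, Route 5=7.3, Route 6=1.1
Best worst-case = 13.7 → Route 4.
Column bests: θ=19.5, φ=19.5, ψ=18.7, ω=19.7, ξ=17.7.
Route 1 regrets: 18.4, 0.1, 5.7, 8.8, 0.0 → max 18.4
Route 2 regrets: 0.0, 11.9, 12.3, 4.5, 12.1 → max 12.3
Route 3 regrets: 18.7, 6.0, 15.8, 10.0, 2.3 → max 18.7
Route 4 regrets: 2.7, 0.0, 0.0, 6.0, 2.7 → max 6.0
Route 5 regrets: 7.8, 1.1, 11.4, 6.3, 0.9 → max 11.4
Route 6 regrets: 1.4, 18.4, 4.3, 0.0, 7.7 → max 18.4
Smallest max regret = 6.0 → Route 4.

maximin → Route 4; minimax regret → Route 4 (agree)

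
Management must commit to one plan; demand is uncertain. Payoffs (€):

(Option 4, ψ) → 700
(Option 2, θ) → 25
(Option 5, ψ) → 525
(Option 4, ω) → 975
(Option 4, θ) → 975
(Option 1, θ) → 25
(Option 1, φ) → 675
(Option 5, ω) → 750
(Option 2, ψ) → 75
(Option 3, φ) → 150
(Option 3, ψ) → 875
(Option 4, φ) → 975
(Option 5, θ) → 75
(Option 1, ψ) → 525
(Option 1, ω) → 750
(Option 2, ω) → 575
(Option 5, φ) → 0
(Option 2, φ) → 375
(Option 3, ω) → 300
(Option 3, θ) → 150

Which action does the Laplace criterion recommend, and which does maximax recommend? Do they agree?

laplace → Option 4; maximax → Option 4 (agree)

Row averages: Option 1=493.75, Option 2=262.5, Option 3=368.75, Option 4=906.25, Option 5=337.5
Highest average = 906.25 → Option 4.
Row maxima: Option 1=750, Option 2=575, Option 3=875, Option 4=975, Option 5=750
Best best-case = 975 → Option 4.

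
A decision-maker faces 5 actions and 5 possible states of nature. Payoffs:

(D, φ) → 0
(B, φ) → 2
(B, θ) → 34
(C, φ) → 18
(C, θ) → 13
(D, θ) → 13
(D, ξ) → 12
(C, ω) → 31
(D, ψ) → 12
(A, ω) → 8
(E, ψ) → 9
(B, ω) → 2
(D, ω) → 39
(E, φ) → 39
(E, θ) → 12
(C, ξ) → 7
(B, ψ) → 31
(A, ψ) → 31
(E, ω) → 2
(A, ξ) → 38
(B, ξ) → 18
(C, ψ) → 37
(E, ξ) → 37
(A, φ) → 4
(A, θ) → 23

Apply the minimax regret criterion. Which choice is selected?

Column bests: θ=34, φ=39, ψ=37, ω=39, ξ=38.
A regrets: 11, 35, 6, 31, 0 → max 35
B regrets: 0, 37, 6, 37, 20 → max 37
C regrets: 21, 21, 0, 8, 31 → max 31
D regrets: 21, 39, 25, 0, 26 → max 39
E regrets: 22, 0, 28, 37, 1 → max 37
Smallest max regret = 31 → C.

C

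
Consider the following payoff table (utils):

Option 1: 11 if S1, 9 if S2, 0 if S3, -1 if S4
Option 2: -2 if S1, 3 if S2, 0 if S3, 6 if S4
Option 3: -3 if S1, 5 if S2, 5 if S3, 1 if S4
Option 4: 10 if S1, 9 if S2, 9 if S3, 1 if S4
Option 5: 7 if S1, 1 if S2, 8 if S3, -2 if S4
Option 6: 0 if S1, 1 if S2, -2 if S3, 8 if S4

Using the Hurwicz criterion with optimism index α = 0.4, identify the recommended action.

Option 1: 0.4·11 + 0.6·(-1) = 3.8
Option 2: 0.4·6 + 0.6·(-2) = 1.2
Option 3: 0.4·5 + 0.6·(-3) = 0.2
Option 4: 0.4·10 + 0.6·1 = 4.6
Option 5: 0.4·8 + 0.6·(-2) = 2
Option 6: 0.4·8 + 0.6·(-2) = 2
Highest Hurwicz score = 4.6 → Option 4.

Option 4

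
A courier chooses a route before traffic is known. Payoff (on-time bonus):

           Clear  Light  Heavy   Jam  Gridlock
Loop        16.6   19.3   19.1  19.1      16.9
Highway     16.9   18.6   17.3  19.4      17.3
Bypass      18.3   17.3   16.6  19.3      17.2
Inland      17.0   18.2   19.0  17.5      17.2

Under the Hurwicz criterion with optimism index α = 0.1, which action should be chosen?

Loop: 0.1·19.3 + 0.9·16.6 = 16.87
Highway: 0.1·19.4 + 0.9·16.9 = 17.15
Bypass: 0.1·19.3 + 0.9·16.6 = 16.87
Inland: 0.1·19.0 + 0.9·17.0 = 17.2
Highest Hurwicz score = 17.2 → Inland.

Inland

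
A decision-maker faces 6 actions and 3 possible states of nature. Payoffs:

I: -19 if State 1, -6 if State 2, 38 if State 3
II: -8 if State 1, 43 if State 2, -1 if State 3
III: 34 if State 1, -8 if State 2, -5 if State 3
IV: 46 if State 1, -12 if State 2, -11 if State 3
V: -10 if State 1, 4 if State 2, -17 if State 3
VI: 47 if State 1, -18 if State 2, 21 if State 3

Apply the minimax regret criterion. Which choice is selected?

III

Column bests: State 1=47, State 2=43, State 3=38.
I regrets: 66, 49, 0 → max 66
II regrets: 55, 0, 39 → max 55
III regrets: 13, 51, 43 → max 51
IV regrets: 1, 55, 49 → max 55
V regrets: 57, 39, 55 → max 57
VI regrets: 0, 61, 17 → max 61
Smallest max regret = 51 → III.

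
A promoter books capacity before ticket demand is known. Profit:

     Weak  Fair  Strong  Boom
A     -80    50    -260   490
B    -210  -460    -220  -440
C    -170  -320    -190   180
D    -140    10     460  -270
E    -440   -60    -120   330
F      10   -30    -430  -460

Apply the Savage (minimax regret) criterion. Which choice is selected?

E

Column bests: Weak=10, Fair=50, Strong=460, Boom=490.
A regrets: 90, 0, 720, 0 → max 720
B regrets: 220, 510, 680, 930 → max 930
C regrets: 180, 370, 650, 310 → max 650
D regrets: 150, 40, 0, 760 → max 760
E regrets: 450, 110, 580, 160 → max 580
F regrets: 0, 80, 890, 950 → max 950
Smallest max regret = 580 → E.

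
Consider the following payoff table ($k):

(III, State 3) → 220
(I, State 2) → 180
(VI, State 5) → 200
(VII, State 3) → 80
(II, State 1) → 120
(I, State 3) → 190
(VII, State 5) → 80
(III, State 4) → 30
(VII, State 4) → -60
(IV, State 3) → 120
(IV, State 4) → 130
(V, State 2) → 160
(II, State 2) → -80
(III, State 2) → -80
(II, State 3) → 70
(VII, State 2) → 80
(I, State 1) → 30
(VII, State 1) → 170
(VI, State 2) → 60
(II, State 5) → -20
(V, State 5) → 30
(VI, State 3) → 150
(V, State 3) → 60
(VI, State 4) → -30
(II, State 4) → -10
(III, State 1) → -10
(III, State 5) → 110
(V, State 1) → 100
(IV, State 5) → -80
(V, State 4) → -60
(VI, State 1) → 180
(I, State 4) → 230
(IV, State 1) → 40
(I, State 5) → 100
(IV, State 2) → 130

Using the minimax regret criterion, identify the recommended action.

Column bests: State 1=180, State 2=180, State 3=220, State 4=230, State 5=200.
I regrets: 150, 0, 30, 0, 100 → max 150
II regrets: 60, 260, 150, 240, 220 → max 260
III regrets: 190, 260, 0, 200, 90 → max 260
IV regrets: 140, 50, 100, 100, 280 → max 280
V regrets: 80, 20, 160, 290, 170 → max 290
VI regrets: 0, 120, 70, 260, 0 → max 260
VII regrets: 10, 100, 140, 290, 120 → max 290
Smallest max regret = 150 → I.

I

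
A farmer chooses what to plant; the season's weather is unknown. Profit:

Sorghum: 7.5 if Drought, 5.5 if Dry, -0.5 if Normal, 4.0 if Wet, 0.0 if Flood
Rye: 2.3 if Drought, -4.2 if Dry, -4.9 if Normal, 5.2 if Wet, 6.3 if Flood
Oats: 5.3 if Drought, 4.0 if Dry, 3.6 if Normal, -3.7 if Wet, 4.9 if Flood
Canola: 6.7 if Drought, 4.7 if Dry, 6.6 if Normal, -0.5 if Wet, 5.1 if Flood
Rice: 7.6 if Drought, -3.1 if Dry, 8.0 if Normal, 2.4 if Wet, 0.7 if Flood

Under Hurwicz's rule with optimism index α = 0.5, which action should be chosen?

Sorghum

Sorghum: 0.5·7.5 + 0.5·(-0.5) = 3.5
Rye: 0.5·6.3 + 0.5·(-4.9) = 0.7
Oats: 0.5·5.3 + 0.5·(-3.7) = 0.8
Canola: 0.5·6.7 + 0.5·(-0.5) = 3.1
Rice: 0.5·8.0 + 0.5·(-3.1) = 2.45
Highest Hurwicz score = 3.5 → Sorghum.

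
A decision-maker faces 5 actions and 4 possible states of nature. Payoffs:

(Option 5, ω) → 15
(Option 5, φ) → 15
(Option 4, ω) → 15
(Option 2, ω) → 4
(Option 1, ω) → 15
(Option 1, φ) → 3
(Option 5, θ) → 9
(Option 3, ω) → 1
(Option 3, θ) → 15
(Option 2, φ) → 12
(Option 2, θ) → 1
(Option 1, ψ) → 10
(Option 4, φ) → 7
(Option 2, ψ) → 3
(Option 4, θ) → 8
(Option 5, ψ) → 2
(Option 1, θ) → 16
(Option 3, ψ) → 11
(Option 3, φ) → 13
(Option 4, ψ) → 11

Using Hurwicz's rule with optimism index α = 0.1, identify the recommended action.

Option 4

Option 1: 0.1·16 + 0.9·3 = 4.3
Option 2: 0.1·12 + 0.9·1 = 2.1
Option 3: 0.1·15 + 0.9·1 = 2.4
Option 4: 0.1·15 + 0.9·7 = 7.8
Option 5: 0.1·15 + 0.9·2 = 3.3
Highest Hurwicz score = 7.8 → Option 4.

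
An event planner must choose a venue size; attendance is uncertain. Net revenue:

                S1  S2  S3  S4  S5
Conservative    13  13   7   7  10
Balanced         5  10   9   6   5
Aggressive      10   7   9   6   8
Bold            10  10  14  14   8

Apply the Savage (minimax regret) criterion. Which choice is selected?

Column bests: S1=13, S2=13, S3=14, S4=14, S5=10.
Conservative regrets: 0, 0, 7, 7, 0 → max 7
Balanced regrets: 8, 3, 5, 8, 5 → max 8
Aggressive regrets: 3, 6, 5, 8, 2 → max 8
Bold regrets: 3, 3, 0, 0, 2 → max 3
Smallest max regret = 3 → Bold.

Bold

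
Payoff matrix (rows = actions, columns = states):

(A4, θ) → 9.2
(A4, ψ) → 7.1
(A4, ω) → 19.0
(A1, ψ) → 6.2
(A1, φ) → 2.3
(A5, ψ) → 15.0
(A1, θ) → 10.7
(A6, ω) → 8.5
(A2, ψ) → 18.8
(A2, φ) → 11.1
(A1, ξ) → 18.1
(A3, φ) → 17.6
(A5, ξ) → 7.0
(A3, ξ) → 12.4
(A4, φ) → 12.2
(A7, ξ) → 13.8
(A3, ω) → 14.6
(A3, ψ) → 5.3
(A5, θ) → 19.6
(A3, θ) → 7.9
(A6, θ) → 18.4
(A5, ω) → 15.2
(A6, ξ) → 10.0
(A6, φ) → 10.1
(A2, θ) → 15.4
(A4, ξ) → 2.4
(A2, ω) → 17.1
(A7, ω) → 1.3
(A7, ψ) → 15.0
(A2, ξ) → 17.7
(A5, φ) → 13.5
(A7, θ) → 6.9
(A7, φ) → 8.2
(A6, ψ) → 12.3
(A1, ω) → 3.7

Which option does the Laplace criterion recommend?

Row averages: A1=8.2, A2=16.02, A3=11.56, A4=9.98, A5=14.06, A6=11.86, A7=9.04
Highest average = 16.02 → A2.

A2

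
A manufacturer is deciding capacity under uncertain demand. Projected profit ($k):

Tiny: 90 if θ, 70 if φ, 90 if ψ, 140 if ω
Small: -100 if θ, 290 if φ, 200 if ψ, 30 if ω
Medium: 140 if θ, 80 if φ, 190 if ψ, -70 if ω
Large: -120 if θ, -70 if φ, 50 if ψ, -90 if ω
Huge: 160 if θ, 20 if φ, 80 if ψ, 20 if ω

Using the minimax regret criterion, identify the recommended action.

Column bests: θ=160, φ=290, ψ=200, ω=140.
Tiny regrets: 70, 220, 110, 0 → max 220
Small regrets: 260, 0, 0, 110 → max 260
Medium regrets: 20, 210, 10, 210 → max 210
Large regrets: 280, 360, 150, 230 → max 360
Huge regrets: 0, 270, 120, 120 → max 270
Smallest max regret = 210 → Medium.

Medium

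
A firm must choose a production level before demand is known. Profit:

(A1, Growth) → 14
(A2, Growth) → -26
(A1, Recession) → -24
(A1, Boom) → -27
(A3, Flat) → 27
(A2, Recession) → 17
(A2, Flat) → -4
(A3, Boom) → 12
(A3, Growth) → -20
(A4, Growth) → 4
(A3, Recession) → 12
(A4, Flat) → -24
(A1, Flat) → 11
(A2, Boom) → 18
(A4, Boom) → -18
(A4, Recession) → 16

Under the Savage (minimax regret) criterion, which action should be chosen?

Column bests: Recession=17, Flat=27, Growth=14, Boom=18.
A1 regrets: 41, 16, 0, 45 → max 45
A2 regrets: 0, 31, 40, 0 → max 40
A3 regrets: 5, 0, 34, 6 → max 34
A4 regrets: 1, 51, 10, 36 → max 51
Smallest max regret = 34 → A3.

A3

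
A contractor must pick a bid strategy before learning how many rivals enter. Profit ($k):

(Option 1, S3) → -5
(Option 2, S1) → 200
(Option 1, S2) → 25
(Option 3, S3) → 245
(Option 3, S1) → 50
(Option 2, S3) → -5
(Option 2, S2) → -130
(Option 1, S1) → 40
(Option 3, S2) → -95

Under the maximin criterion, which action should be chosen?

Option 1

Row minima: Option 1=-5, Option 2=-130, Option 3=-95
Best worst-case = -5 → Option 1.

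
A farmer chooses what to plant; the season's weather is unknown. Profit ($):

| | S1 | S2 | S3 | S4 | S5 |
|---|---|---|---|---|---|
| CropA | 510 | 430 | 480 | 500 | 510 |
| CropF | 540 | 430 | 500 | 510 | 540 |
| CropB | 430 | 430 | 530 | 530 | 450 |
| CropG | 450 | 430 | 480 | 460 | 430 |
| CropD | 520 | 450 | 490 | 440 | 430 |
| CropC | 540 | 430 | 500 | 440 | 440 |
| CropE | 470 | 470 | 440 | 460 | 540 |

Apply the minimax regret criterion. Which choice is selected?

CropF

Column bests: S1=540, S2=470, S3=530, S4=530, S5=540.
CropA regrets: 30, 40, 50, 30, 30 → max 50
CropF regrets: 0, 40, 30, 20, 0 → max 40
CropB regrets: 110, 40, 0, 0, 90 → max 110
CropG regrets: 90, 40, 50, 70, 110 → max 110
CropD regrets: 20, 20, 40, 90, 110 → max 110
CropC regrets: 0, 40, 30, 90, 100 → max 100
CropE regrets: 70, 0, 90, 70, 0 → max 90
Smallest max regret = 40 → CropF.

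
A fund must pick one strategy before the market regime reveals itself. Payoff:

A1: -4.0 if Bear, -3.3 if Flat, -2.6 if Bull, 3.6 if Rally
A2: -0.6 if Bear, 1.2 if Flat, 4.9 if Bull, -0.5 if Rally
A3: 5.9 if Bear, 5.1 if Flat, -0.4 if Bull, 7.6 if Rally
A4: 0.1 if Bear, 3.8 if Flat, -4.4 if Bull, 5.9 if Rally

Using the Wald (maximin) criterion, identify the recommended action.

Row minima: A1=-4.0, A2=-0.6, A3=-0.4, A4=-4.4
Best worst-case = -0.4 → A3.

A3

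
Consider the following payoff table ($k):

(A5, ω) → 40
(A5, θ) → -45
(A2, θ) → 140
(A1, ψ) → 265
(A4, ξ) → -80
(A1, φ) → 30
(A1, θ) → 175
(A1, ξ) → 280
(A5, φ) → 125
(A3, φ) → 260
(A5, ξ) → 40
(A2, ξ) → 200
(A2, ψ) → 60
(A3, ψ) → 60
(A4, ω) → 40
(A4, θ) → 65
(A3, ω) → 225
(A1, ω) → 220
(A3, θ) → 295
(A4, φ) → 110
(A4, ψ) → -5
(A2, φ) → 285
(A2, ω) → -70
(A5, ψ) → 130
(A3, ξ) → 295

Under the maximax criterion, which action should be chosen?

A3

Row maxima: A1=280, A2=285, A3=295, A4=110, A5=130
Best best-case = 295 → A3.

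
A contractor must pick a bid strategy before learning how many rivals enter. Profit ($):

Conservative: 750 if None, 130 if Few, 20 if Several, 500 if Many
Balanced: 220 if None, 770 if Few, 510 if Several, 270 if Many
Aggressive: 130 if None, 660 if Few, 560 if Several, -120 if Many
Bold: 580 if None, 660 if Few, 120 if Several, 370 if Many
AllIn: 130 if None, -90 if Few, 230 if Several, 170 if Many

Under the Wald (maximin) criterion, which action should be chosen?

Row minima: Conservative=20, Balanced=220, Aggressive=-120, Bold=120, AllIn=-90
Best worst-case = 220 → Balanced.

Balanced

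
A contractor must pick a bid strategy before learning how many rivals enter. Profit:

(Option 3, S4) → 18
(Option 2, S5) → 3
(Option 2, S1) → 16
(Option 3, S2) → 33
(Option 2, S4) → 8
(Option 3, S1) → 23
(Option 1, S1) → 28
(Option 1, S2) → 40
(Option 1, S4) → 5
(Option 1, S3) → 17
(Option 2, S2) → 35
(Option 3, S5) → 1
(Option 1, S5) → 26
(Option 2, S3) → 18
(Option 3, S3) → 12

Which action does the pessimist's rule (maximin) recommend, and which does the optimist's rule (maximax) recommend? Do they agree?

Row minima: Option 1=5, Option 2=3, Option 3=1
Best worst-case = 5 → Option 1.
Row maxima: Option 1=40, Option 2=35, Option 3=33
Best best-case = 40 → Option 1.

maximin → Option 1; maximax → Option 1 (agree)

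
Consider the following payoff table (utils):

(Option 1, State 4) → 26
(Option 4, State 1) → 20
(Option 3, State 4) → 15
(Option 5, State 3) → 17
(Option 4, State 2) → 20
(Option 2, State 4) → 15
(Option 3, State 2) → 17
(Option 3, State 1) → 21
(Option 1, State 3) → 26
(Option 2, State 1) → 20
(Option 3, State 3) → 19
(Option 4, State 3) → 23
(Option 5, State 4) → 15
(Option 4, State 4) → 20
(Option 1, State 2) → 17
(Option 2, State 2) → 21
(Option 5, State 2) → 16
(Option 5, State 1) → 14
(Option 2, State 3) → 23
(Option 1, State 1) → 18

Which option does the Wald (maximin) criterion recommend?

Row minima: Option 1=17, Option 2=15, Option 3=15, Option 4=20, Option 5=14
Best worst-case = 20 → Option 4.

Option 4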